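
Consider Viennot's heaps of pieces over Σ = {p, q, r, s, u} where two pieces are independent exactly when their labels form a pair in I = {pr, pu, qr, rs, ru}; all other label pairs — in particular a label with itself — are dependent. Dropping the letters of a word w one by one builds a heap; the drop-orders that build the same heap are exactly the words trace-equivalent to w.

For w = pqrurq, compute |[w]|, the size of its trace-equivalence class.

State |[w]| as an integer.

15

0(p) covers ∅
1(q) covers 0:p
2(r) covers ∅
3(u) covers 1:q
4(r) covers 2:r
5(q) covers 3:u
floor of heap: 0:p, 2:r
completions by unplaced set U, small U first (add the entries for U minus each lowest piece of U):
  |U|=1: {4}:1  {5}:1
  |U|=2: {2,4}:1  {3,5}:1  {4,5}:2
  |U|=3: {1,3,5}:1  {2,4,5}:3  {3,4,5}:3
  |U|=4: {0,1,3,5}:1  {1,3,4,5}:4  {2,3,4,5}:6
  start at 0(p): 10
  start at 2(r): 5
sum over floor = 15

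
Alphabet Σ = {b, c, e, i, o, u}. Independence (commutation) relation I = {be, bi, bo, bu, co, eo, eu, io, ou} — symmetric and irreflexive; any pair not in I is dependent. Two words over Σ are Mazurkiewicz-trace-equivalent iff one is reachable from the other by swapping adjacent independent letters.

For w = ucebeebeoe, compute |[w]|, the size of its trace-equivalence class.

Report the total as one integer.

0(u) covers ∅
1(c) covers 0:u
2(e) covers 1:c
3(b) covers 1:c
4(e) covers 2:e
5(e) covers 4:e
6(b) covers 3:b
7(e) covers 5:e
8(o) covers ∅
9(e) covers 7:e
floor of heap: 0:u, 8:o
completions by unplaced set U, small U first (add the entries for U minus each lowest piece of U):
  |U|=1: {6}:1  {8}:1  {9}:1
  |U|=2: {3,6}:1  {6,8}:2  {6,9}:2  {7,9}:1  {8,9}:2
  |U|=3: {3,6,8}:3  {3,6,9}:3  {5,7,9}:1  {6,7,9}:3  {6,8,9}:6  {7,8,9}:3
  |U|=4: {3,6,7,9}:6  {3,6,8,9}:12  {4,5,7,9}:1  {5,6,7,9}:4  {5,7,8,9}:4  {6,7,8,9}:12
  |U|=5: {2,4,5,7,9}:1  {3,5,6,7,9}:10  {3,6,7,8,9}:30  {4,5,6,7,9}:5  {4,5,7,8,9}:5  {5,6,7,8,9}:20
  |U|=6: {2,4,5,6,7,9}:6  {2,4,5,7,8,9}:6  {3,4,5,6,7,9}:15  {3,5,6,7,8,9}:60  {4,5,6,7,8,9}:30
  |U|=7: {2,3,4,5,6,7,9}:21  {2,4,5,6,7,8,9}:42  {3,4,5,6,7,8,9}:105
  |U|=8: {1,2,3,4,5,6,7,9}:21  {2,3,4,5,6,7,8,9}:168
  start at 0(u): 189
  start at 8(o): 21
sum over floor = 210

210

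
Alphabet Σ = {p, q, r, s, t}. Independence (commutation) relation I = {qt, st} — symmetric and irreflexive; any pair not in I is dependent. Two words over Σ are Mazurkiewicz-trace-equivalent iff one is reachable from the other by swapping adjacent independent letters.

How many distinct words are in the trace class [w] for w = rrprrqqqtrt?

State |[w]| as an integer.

4

piece 0:r — minimal
piece 1:r rests on {0:r}
piece 2:p rests on {1:r}
piece 3:r rests on {2:p}
piece 4:r rests on {3:r}
piece 5:q rests on {4:r}
piece 6:q rests on {5:q}
piece 7:q rests on {6:q}
piece 8:t rests on {4:r}
piece 9:r rests on {7:q, 8:t}
piece 10:t rests on {9:r}
minimal pieces: {0:r}
ways to finish when only these pieces remain (= sum over removing one remaining piece with nothing left below it):
  1 left: {10}→1
  2 left: {9,10}→1
  3 left: {7,9,10}→1  {8,9,10}→1
  4 left: {6,7,9,10}→1  {7,8,9,10}→2
  5 left: {5,6,7,9,10}→1  {6,7,8,9,10}→3
  6 left: {5,6,7,8,9,10}→4
  7 left: {4,5,6,7,8,9,10}→4
  8 left: {3,4,5,6,7,8,9,10}→4
  9 left: {2,3,4,5,6,7,8,9,10}→4
  placing 0:r first → 4 extensions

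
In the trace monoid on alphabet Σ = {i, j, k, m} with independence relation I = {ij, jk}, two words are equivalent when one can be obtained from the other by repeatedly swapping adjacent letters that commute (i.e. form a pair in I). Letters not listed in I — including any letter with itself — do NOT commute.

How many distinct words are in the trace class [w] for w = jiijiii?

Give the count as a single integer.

21

#0=j has no predecessor
#1=i has no predecessor
#2=i depends on [1:i]
#3=j depends on [0:j]
#4=i depends on [2:i]
#5=i depends on [4:i]
#6=i depends on [5:i]
sources: [0:j, 1:i]
N(rest) = Σ N(rest − s) over sources s of rest; N(one piece) = 1:
  size 1 → [3]=1  [6]=1
  size 2 → [0,3]=1  [3,6]=2  [5,6]=1
  size 3 → [0,3,6]=3  [3,5,6]=3  [4,5,6]=1
  size 4 → [0,3,5,6]=6  [2,4,5,6]=1  [3,4,5,6]=4
  size 5 → [0,3,4,5,6]=10  [1,2,4,5,6]=1  [2,3,4,5,6]=5
  first=0(j) contributes 6
  first=1(i) contributes 15
|[w]| = 21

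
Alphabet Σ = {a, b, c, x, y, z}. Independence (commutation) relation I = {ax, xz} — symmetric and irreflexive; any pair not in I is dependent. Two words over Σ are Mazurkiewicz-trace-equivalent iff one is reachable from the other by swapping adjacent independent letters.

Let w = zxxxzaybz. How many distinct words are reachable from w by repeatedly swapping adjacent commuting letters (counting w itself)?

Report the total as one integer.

0(z) covers ∅
1(x) covers ∅
2(x) covers 1:x
3(x) covers 2:x
4(z) covers 0:z
5(a) covers 4:z
6(y) covers 3:x, 5:a
7(b) covers 6:y
8(z) covers 7:b
floor of heap: 0:z, 1:x
completions by unplaced set U, small U first (add the entries for U minus each lowest piece of U):
  |U|=1: {8}:1
  |U|=2: {7,8}:1
  |U|=3: {6,7,8}:1
  |U|=4: {3,6,7,8}:1  {5,6,7,8}:1
  |U|=5: {2,3,6,7,8}:1  {3,5,6,7,8}:2  {4,5,6,7,8}:1
  |U|=6: {0,4,5,6,7,8}:1  {1,2,3,6,7,8}:1  {2,3,5,6,7,8}:3  {3,4,5,6,7,8}:3
  |U|=7: {0,3,4,5,6,7,8}:4  {1,2,3,5,6,7,8}:4  {2,3,4,5,6,7,8}:6
  start at 0(z): 10
  start at 1(x): 10
sum over floor = 20

20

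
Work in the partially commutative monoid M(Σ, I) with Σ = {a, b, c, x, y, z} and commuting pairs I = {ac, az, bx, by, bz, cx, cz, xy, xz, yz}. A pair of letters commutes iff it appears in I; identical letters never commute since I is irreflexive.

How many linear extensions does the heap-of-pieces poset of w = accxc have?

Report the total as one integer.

10

piece 0:a — minimal
piece 1:c — minimal
piece 2:c rests on {1:c}
piece 3:x rests on {0:a}
piece 4:c rests on {2:c}
minimal pieces: {0:a, 1:c}
ways to finish when only these pieces remain (= sum over removing one remaining piece with nothing left below it):
  1 left: {3}→1  {4}→1
  2 left: {0,3}→1  {2,4}→1  {3,4}→2
  3 left: {0,3,4}→3  {1,2,4}→1  {2,3,4}→3
  placing 0:a first → 4 extensions
  placing 1:c first → 6 extensions
total linear extensions = 10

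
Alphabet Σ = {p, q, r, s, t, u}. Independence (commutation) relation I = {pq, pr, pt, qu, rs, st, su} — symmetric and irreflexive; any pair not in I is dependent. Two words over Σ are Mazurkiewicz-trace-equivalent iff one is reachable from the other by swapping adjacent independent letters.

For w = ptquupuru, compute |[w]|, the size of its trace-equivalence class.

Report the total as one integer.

#0=p has no predecessor
#1=t has no predecessor
#2=q depends on [1:t]
#3=u depends on [0:p, 1:t]
#4=u depends on [3:u]
#5=p depends on [4:u]
#6=u depends on [5:p]
#7=r depends on [2:q, 6:u]
#8=u depends on [7:r]
sources: [0:p, 1:t]
N(rest) = Σ N(rest − s) over sources s of rest; N(one piece) = 1:
  size 1 → [8]=1
  size 2 → [7,8]=1
  size 3 → [2,7,8]=1  [6,7,8]=1
  size 4 → [2,6,7,8]=2  [5,6,7,8]=1
  size 5 → [2,5,6,7,8]=3  [4,5,6,7,8]=1
  size 6 → [2,4,5,6,7,8]=4  [3,4,5,6,7,8]=1
  size 7 → [0,3,4,5,6,7,8]=1  [2,3,4,5,6,7,8]=5
  first=0(p) contributes 5
  first=1(t) contributes 6
|[w]| = 11

11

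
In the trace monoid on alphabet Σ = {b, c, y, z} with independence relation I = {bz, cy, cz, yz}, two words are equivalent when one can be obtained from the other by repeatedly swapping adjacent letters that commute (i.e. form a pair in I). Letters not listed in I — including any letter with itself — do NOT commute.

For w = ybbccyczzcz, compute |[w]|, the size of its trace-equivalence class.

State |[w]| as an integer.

825

piece 0:y — minimal
piece 1:b rests on {0:y}
piece 2:b rests on {1:b}
piece 3:c rests on {2:b}
piece 4:c rests on {3:c}
piece 5:y rests on {2:b}
piece 6:c rests on {4:c}
piece 7:z — minimal
piece 8:z rests on {7:z}
piece 9:c rests on {6:c}
piece 10:z rests on {8:z}
minimal pieces: {0:y, 7:z}
ways to finish when only these pieces remain (= sum over removing one remaining piece with nothing left below it):
  1 left: {5}→1  {9}→1  {10}→1
  2 left: {5,9}→2  {5,10}→2  {6,9}→1  {8,10}→1  {9,10}→2
  3 left: {4,6,9}→1  {5,6,9}→3  {5,8,10}→3  {5,9,10}→6  {6,9,10}→3  {7,8,10}→1  {8,9,10}→3
  4 left: {3,4,6,9}→1  {4,5,6,9}→4  {4,6,9,10}→4  {5,6,9,10}→12  {5,7,8,10}→4  {5,8,9,10}→12  {6,8,9,10}→6  {7,8,9,10}→4
  5 left: {3,4,5,6,9}→5  {3,4,6,9,10}→5  {4,5,6,9,10}→20  {4,6,8,9,10}→10  {5,6,8,9,10}→30  {5,7,8,9,10}→20  {6,7,8,9,10}→10
  6 left: {2,3,4,5,6,9}→5  {3,4,5,6,9,10}→30  {3,4,6,8,9,10}→15  {4,5,6,8,9,10}→60  {4,6,7,8,9,10}→20  {5,6,7,8,9,10}→60
  7 left: {1,2,3,4,5,6,9}→5  {2,3,4,5,6,9,10}→35  {3,4,5,6,8,9,10}→105  {3,4,6,7,8,9,10}→35  {4,5,6,7,8,9,10}→140
  8 left: {0,1,2,3,4,5,6,9}→5  {1,2,3,4,5,6,9,10}→40  {2,3,4,5,6,8,9,10}→140  {3,4,5,6,7,8,9,10}→280
  9 left: {0,1,2,3,4,5,6,9,10}→45  {1,2,3,4,5,6,8,9,10}→180  {2,3,4,5,6,7,8,9,10}→420
  placing 0:y first → 600 extensions
  placing 7:z first → 225 extensions
total linear extensions = 825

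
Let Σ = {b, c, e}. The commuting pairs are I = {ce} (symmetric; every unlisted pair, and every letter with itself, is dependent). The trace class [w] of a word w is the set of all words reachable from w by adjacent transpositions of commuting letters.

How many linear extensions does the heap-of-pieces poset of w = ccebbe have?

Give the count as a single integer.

0(c) covers ∅
1(c) covers 0:c
2(e) covers ∅
3(b) covers 1:c, 2:e
4(b) covers 3:b
5(e) covers 4:b
floor of heap: 0:c, 2:e
completions by unplaced set U, small U first (add the entries for U minus each lowest piece of U):
  |U|=1: {5}:1
  |U|=2: {4,5}:1
  |U|=3: {3,4,5}:1
  |U|=4: {1,3,4,5}:1  {2,3,4,5}:1
  start at 0(c): 2
  start at 2(e): 1
sum over floor = 3

3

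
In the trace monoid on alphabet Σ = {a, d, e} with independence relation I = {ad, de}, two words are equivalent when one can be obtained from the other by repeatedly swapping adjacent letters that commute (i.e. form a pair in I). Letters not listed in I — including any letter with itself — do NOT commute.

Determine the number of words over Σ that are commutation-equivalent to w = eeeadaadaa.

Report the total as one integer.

0(e) covers ∅
1(e) covers 0:e
2(e) covers 1:e
3(a) covers 2:e
4(d) covers ∅
5(a) covers 3:a
6(a) covers 5:a
7(d) covers 4:d
8(a) covers 6:a
9(a) covers 8:a
floor of heap: 0:e, 4:d
completions by unplaced set U, small U first (add the entries for U minus each lowest piece of U):
  |U|=1: {7}:1  {9}:1
  |U|=2: {4,7}:1  {7,9}:2  {8,9}:1
  |U|=3: {4,7,9}:3  {6,8,9}:1  {7,8,9}:3
  |U|=4: {4,7,8,9}:6  {5,6,8,9}:1  {6,7,8,9}:4
  |U|=5: {3,5,6,8,9}:1  {4,6,7,8,9}:10  {5,6,7,8,9}:5
  |U|=6: {2,3,5,6,8,9}:1  {3,5,6,7,8,9}:6  {4,5,6,7,8,9}:15
  |U|=7: {1,2,3,5,6,8,9}:1  {2,3,5,6,7,8,9}:7  {3,4,5,6,7,8,9}:21
  |U|=8: {0,1,2,3,5,6,8,9}:1  {1,2,3,5,6,7,8,9}:8  {2,3,4,5,6,7,8,9}:28
  start at 0(e): 36
  start at 4(d): 9
sum over floor = 45

45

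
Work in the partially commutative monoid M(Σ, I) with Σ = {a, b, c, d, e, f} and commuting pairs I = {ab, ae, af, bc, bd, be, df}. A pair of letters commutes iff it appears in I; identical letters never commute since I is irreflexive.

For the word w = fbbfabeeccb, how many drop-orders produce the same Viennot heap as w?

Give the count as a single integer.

#0=f has no predecessor
#1=b depends on [0:f]
#2=b depends on [1:b]
#3=f depends on [2:b]
#4=a has no predecessor
#5=b depends on [3:f]
#6=e depends on [3:f]
#7=e depends on [6:e]
#8=c depends on [4:a, 7:e]
#9=c depends on [8:c]
#10=b depends on [5:b]
sources: [0:f, 4:a]
N(rest) = Σ N(rest − s) over sources s of rest; N(one piece) = 1:
  size 1 → [9]=1  [10]=1
  size 2 → [5,10]=1  [8,9]=1  [9,10]=2
  size 3 → [4,8,9]=1  [5,9,10]=3  [7,8,9]=1  [8,9,10]=3
  size 4 → [4,7,8,9]=2  [4,8,9,10]=4  [5,8,9,10]=6  [6,7,8,9]=1  [7,8,9,10]=4
  size 5 → [4,5,8,9,10]=10  [4,6,7,8,9]=3  [4,7,8,9,10]=10  [5,7,8,9,10]=10  [6,7,8,9,10]=5
  size 6 → [4,5,7,8,9,10]=30  [4,6,7,8,9,10]=18  [5,6,7,8,9,10]=15
  size 7 → [3,5,6,7,8,9,10]=15  [4,5,6,7,8,9,10]=63
  size 8 → [2,3,5,6,7,8,9,10]=15  [3,4,5,6,7,8,9,10]=78
  size 9 → [1,2,3,5,6,7,8,9,10]=15  [2,3,4,5,6,7,8,9,10]=93
  first=0(f) contributes 108
  first=4(a) contributes 15
|[w]| = 123

123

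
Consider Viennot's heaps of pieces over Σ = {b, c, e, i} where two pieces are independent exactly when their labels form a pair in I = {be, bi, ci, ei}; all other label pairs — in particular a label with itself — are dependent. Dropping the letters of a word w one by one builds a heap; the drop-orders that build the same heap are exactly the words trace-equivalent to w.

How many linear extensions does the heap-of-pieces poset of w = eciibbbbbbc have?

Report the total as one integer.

0(e) covers ∅
1(c) covers 0:e
2(i) covers ∅
3(i) covers 2:i
4(b) covers 1:c
5(b) covers 4:b
6(b) covers 5:b
7(b) covers 6:b
8(b) covers 7:b
9(b) covers 8:b
10(c) covers 9:b
floor of heap: 0:e, 2:i
completions by unplaced set U, small U first (add the entries for U minus each lowest piece of U):
  |U|=1: {3}:1  {10}:1
  |U|=2: {2,3}:1  {3,10}:2  {9,10}:1
  |U|=3: {2,3,10}:3  {3,9,10}:3  {8,9,10}:1
  |U|=4: {2,3,9,10}:6  {3,8,9,10}:4  {7,8,9,10}:1
  |U|=5: {2,3,8,9,10}:10  {3,7,8,9,10}:5  {6,7,8,9,10}:1
  |U|=6: {2,3,7,8,9,10}:15  {3,6,7,8,9,10}:6  {5,6,7,8,9,10}:1
  |U|=7: {2,3,6,7,8,9,10}:21  {3,5,6,7,8,9,10}:7  {4,5,6,7,8,9,10}:1
  |U|=8: {1,4,5,6,7,8,9,10}:1  {2,3,5,6,7,8,9,10}:28  {3,4,5,6,7,8,9,10}:8
  |U|=9: {0,1,4,5,6,7,8,9,10}:1  {1,3,4,5,6,7,8,9,10}:9  {2,3,4,5,6,7,8,9,10}:36
  start at 0(e): 45
  start at 2(i): 10
sum over floor = 55

55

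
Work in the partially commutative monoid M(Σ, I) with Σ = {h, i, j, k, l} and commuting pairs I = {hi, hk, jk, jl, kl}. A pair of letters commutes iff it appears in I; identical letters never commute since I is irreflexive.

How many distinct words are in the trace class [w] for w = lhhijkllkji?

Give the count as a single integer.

384

drop 0:l onto floor
drop 1:h onto {0:l}
drop 2:h onto {1:h}
drop 3:i onto {0:l}
drop 4:j onto {2:h, 3:i}
drop 5:k onto {3:i}
drop 6:l onto {2:h, 3:i}
drop 7:l onto {6:l}
drop 8:k onto {5:k}
drop 9:j onto {4:j}
drop 10:i onto {7:l, 8:k, 9:j}
ground layer = {0:l}
drop-orders for the pieces not yet dropped (sum over which currently-grounded one goes next):
  1 to go: {10} 1
  2 to go: {7,10} 1  {8,10} 1  {9,10} 1
  3 to go: {4,9,10} 1  {5,8,10} 1  {6,7,10} 1  {7,8,10} 2  {7,9,10} 2  {8,9,10} 2
  4 to go: {4,7,9,10} 3  {4,8,9,10} 3  {5,7,8,10} 3  {5,8,9,10} 3  {6,7,8,10} 3  {6,7,9,10} 3  {7,8,9,10} 6
  5 to go: {4,5,8,9,10} 6  {4,6,7,9,10} 6  {4,7,8,9,10} 12  {5,6,7,8,10} 6  {5,7,8,9,10} 12  {6,7,8,9,10} 12
  6 to go: {2,4,6,7,9,10} 6  {4,5,7,8,9,10} 30  {4,6,7,8,9,10} 30  {5,6,7,8,9,10} 30
  7 to go: {1,2,4,6,7,9,10} 6  {2,4,6,7,8,9,10} 36  {4,5,6,7,8,9,10} 90
  8 to go: {1,2,4,6,7,8,9,10} 42  {2,4,5,6,7,8,9,10} 126  {3,4,5,6,7,8,9,10} 90
  9 to go: {1,2,4,5,6,7,8,9,10} 168  {2,3,4,5,6,7,8,9,10} 216
  if 0:l drops first: 384 orders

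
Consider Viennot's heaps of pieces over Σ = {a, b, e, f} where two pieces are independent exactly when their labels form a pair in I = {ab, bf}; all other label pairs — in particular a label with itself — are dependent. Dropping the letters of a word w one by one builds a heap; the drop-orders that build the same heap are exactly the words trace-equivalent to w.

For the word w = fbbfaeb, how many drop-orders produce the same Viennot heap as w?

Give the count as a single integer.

drop 0:f onto floor
drop 1:b onto floor
drop 2:b onto {1:b}
drop 3:f onto {0:f}
drop 4:a onto {3:f}
drop 5:e onto {2:b, 4:a}
drop 6:b onto {5:e}
ground layer = {0:f, 1:b}
drop-orders for the pieces not yet dropped (sum over which currently-grounded one goes next):
  1 to go: {6} 1
  2 to go: {5,6} 1
  3 to go: {2,5,6} 1  {4,5,6} 1
  4 to go: {1,2,5,6} 1  {2,4,5,6} 2  {3,4,5,6} 1
  5 to go: {0,3,4,5,6} 1  {1,2,4,5,6} 3  {2,3,4,5,6} 3
  if 0:f drops first: 6 orders
  if 1:b drops first: 4 orders
heap linearizations: 10

10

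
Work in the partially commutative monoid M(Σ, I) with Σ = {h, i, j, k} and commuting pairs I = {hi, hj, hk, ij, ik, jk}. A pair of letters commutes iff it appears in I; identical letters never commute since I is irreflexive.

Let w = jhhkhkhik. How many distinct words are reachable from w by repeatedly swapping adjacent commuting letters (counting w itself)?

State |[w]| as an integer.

2520

piece 0:j — minimal
piece 1:h — minimal
piece 2:h rests on {1:h}
piece 3:k — minimal
piece 4:h rests on {2:h}
piece 5:k rests on {3:k}
piece 6:h rests on {4:h}
piece 7:i — minimal
piece 8:k rests on {5:k}
minimal pieces: {0:j, 1:h, 3:k, 7:i}
ways to finish when only these pieces remain (= sum over removing one remaining piece with nothing left below it):
  1 left: {0}→1  {6}→1  {7}→1  {8}→1
  2 left: {0,6}→2  {0,7}→2  {0,8}→2  {4,6}→1  {5,8}→1  {6,7}→2  {6,8}→2  {7,8}→2
  3 left: {0,4,6}→3  {0,5,8}→3  {0,6,7}→6  {0,6,8}→6  {0,7,8}→6  {2,4,6}→1  {3,5,8}→1  {4,6,7}→3  {4,6,8}→3  {5,6,8}→3  {5,7,8}→3  {6,7,8}→6
  4 left: {0,2,4,6}→4  {0,3,5,8}→4  {0,4,6,7}→12  {0,4,6,8}→12  {0,5,6,8}→12  {0,5,7,8}→12  {0,6,7,8}→24  {1,2,4,6}→1  {2,4,6,7}→4  {2,4,6,8}→4  {3,5,6,8}→4  {3,5,7,8}→4  {4,5,6,8}→6  {4,6,7,8}→12  {5,6,7,8}→12
  5 left: {0,1,2,4,6}→5  {0,2,4,6,7}→20  {0,2,4,6,8}→20  {0,3,5,6,8}→20  {0,3,5,7,8}→20  {0,4,5,6,8}→30  {0,4,6,7,8}→60  {0,5,6,7,8}→60  {1,2,4,6,7}→5  {1,2,4,6,8}→5  {2,4,5,6,8}→10  {2,4,6,7,8}→20  {3,4,5,6,8}→10  {3,5,6,7,8}→20  {4,5,6,7,8}→30
  6 left: {0,1,2,4,6,7}→30  {0,1,2,4,6,8}→30  {0,2,4,5,6,8}→60  {0,2,4,6,7,8}→120  {0,3,4,5,6,8}→60  {0,3,5,6,7,8}→120  {0,4,5,6,7,8}→180  {1,2,4,5,6,8}→15  {1,2,4,6,7,8}→30  {2,3,4,5,6,8}→20  {2,4,5,6,7,8}→60  {3,4,5,6,7,8}→60
  7 left: {0,1,2,4,5,6,8}→105  {0,1,2,4,6,7,8}→210  {0,2,3,4,5,6,8}→140  {0,2,4,5,6,7,8}→420  {0,3,4,5,6,7,8}→420  {1,2,3,4,5,6,8}→35  {1,2,4,5,6,7,8}→105  {2,3,4,5,6,7,8}→140
  placing 0:j first → 280 extensions
  placing 1:h first → 1120 extensions
  placing 3:k first → 840 extensions
  placing 7:i first → 280 extensions
total linear extensions = 2520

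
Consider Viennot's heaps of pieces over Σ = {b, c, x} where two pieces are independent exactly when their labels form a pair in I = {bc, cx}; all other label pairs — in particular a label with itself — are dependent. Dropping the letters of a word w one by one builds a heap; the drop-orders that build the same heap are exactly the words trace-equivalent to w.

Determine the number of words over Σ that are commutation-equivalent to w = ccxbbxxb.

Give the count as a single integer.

28

#0=c has no predecessor
#1=c depends on [0:c]
#2=x has no predecessor
#3=b depends on [2:x]
#4=b depends on [3:b]
#5=x depends on [4:b]
#6=x depends on [5:x]
#7=b depends on [6:x]
sources: [0:c, 2:x]
N(rest) = Σ N(rest − s) over sources s of rest; N(one piece) = 1:
  size 1 → [1]=1  [7]=1
  size 2 → [0,1]=1  [1,7]=2  [6,7]=1
  size 3 → [0,1,7]=3  [1,6,7]=3  [5,6,7]=1
  size 4 → [0,1,6,7]=6  [1,5,6,7]=4  [4,5,6,7]=1
  size 5 → [0,1,5,6,7]=10  [1,4,5,6,7]=5  [3,4,5,6,7]=1
  size 6 → [0,1,4,5,6,7]=15  [1,3,4,5,6,7]=6  [2,3,4,5,6,7]=1
  first=0(c) contributes 7
  first=2(x) contributes 21
|[w]| = 28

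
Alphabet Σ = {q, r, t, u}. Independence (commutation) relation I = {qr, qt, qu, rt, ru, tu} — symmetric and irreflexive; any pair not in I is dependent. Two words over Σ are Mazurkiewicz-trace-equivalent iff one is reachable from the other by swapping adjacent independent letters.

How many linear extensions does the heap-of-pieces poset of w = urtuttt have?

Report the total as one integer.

105

0(u) covers ∅
1(r) covers ∅
2(t) covers ∅
3(u) covers 0:u
4(t) covers 2:t
5(t) covers 4:t
6(t) covers 5:t
floor of heap: 0:u, 1:r, 2:t
completions by unplaced set U, small U first (add the entries for U minus each lowest piece of U):
  |U|=1: {1}:1  {3}:1  {6}:1
  |U|=2: {0,3}:1  {1,3}:2  {1,6}:2  {3,6}:2  {5,6}:1
  |U|=3: {0,1,3}:3  {0,3,6}:3  {1,3,6}:6  {1,5,6}:3  {3,5,6}:3  {4,5,6}:1
  |U|=4: {0,1,3,6}:12  {0,3,5,6}:6  {1,3,5,6}:12  {1,4,5,6}:4  {2,4,5,6}:1  {3,4,5,6}:4
  |U|=5: {0,1,3,5,6}:30  {0,3,4,5,6}:10  {1,2,4,5,6}:5  {1,3,4,5,6}:20  {2,3,4,5,6}:5
  start at 0(u): 30
  start at 1(r): 15
  start at 2(t): 60
sum over floor = 105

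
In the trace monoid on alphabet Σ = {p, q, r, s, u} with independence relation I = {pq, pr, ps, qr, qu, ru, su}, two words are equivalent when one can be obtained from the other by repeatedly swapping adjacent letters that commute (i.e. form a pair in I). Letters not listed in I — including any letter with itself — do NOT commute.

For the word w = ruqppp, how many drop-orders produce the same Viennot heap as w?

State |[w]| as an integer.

30

#0=r has no predecessor
#1=u has no predecessor
#2=q has no predecessor
#3=p depends on [1:u]
#4=p depends on [3:p]
#5=p depends on [4:p]
sources: [0:r, 1:u, 2:q]
N(rest) = Σ N(rest − s) over sources s of rest; N(one piece) = 1:
  size 1 → [0]=1  [2]=1  [5]=1
  size 2 → [0,2]=2  [0,5]=2  [2,5]=2  [4,5]=1
  size 3 → [0,2,5]=6  [0,4,5]=3  [2,4,5]=3  [3,4,5]=1
  size 4 → [0,2,4,5]=12  [0,3,4,5]=4  [1,3,4,5]=1  [2,3,4,5]=4
  first=0(r) contributes 5
  first=1(u) contributes 20
  first=2(q) contributes 5
|[w]| = 30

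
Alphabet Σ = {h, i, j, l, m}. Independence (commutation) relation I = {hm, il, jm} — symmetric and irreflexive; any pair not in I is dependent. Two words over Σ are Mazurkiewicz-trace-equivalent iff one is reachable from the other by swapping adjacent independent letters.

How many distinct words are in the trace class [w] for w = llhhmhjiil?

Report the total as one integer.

0(l) covers ∅
1(l) covers 0:l
2(h) covers 1:l
3(h) covers 2:h
4(m) covers 1:l
5(h) covers 3:h
6(j) covers 5:h
7(i) covers 4:m, 6:j
8(i) covers 7:i
9(l) covers 4:m, 6:j
floor of heap: 0:l
completions by unplaced set U, small U first (add the entries for U minus each lowest piece of U):
  |U|=1: {8}:1  {9}:1
  |U|=2: {7,8}:1  {8,9}:2
  |U|=3: {7,8,9}:3
  |U|=4: {4,7,8,9}:3  {6,7,8,9}:3
  |U|=5: {4,6,7,8,9}:6  {5,6,7,8,9}:3
  |U|=6: {3,5,6,7,8,9}:3  {4,5,6,7,8,9}:9
  |U|=7: {2,3,5,6,7,8,9}:3  {3,4,5,6,7,8,9}:12
  |U|=8: {2,3,4,5,6,7,8,9}:15
  start at 0(l): 15

15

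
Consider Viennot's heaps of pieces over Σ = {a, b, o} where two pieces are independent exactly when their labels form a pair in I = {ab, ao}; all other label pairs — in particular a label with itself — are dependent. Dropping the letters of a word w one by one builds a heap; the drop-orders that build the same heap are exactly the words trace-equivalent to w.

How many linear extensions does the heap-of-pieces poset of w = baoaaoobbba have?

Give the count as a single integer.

330

0(b) covers ∅
1(a) covers ∅
2(o) covers 0:b
3(a) covers 1:a
4(a) covers 3:a
5(o) covers 2:o
6(o) covers 5:o
7(b) covers 6:o
8(b) covers 7:b
9(b) covers 8:b
10(a) covers 4:a
floor of heap: 0:b, 1:a
completions by unplaced set U, small U first (add the entries for U minus each lowest piece of U):
  |U|=1: {9}:1  {10}:1
  |U|=2: {4,10}:1  {8,9}:1  {9,10}:2
  |U|=3: {3,4,10}:1  {4,9,10}:3  {7,8,9}:1  {8,9,10}:3
  |U|=4: {1,3,4,10}:1  {3,4,9,10}:4  {4,8,9,10}:6  {6,7,8,9}:1  {7,8,9,10}:4
  |U|=5: {1,3,4,9,10}:5  {3,4,8,9,10}:10  {4,7,8,9,10}:10  {5,6,7,8,9}:1  {6,7,8,9,10}:5
  |U|=6: {1,3,4,8,9,10}:15  {2,5,6,7,8,9}:1  {3,4,7,8,9,10}:20  {4,6,7,8,9,10}:15  {5,6,7,8,9,10}:6
  |U|=7: {0,2,5,6,7,8,9}:1  {1,3,4,7,8,9,10}:35  {2,5,6,7,8,9,10}:7  {3,4,6,7,8,9,10}:35  {4,5,6,7,8,9,10}:21
  |U|=8: {0,2,5,6,7,8,9,10}:8  {1,3,4,6,7,8,9,10}:70  {2,4,5,6,7,8,9,10}:28  {3,4,5,6,7,8,9,10}:56
  |U|=9: {0,2,4,5,6,7,8,9,10}:36  {1,3,4,5,6,7,8,9,10}:126  {2,3,4,5,6,7,8,9,10}:84
  start at 0(b): 210
  start at 1(a): 120
sum over floor = 330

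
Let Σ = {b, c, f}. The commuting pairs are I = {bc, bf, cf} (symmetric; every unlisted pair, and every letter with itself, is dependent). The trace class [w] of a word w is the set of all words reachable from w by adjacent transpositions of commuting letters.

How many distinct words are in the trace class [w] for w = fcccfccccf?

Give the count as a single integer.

120

0(f) covers ∅
1(c) covers ∅
2(c) covers 1:c
3(c) covers 2:c
4(f) covers 0:f
5(c) covers 3:c
6(c) covers 5:c
7(c) covers 6:c
8(c) covers 7:c
9(f) covers 4:f
floor of heap: 0:f, 1:c
completions by unplaced set U, small U first (add the entries for U minus each lowest piece of U):
  |U|=1: {8}:1  {9}:1
  |U|=2: {4,9}:1  {7,8}:1  {8,9}:2
  |U|=3: {0,4,9}:1  {4,8,9}:3  {6,7,8}:1  {7,8,9}:3
  |U|=4: {0,4,8,9}:4  {4,7,8,9}:6  {5,6,7,8}:1  {6,7,8,9}:4
  |U|=5: {0,4,7,8,9}:10  {3,5,6,7,8}:1  {4,6,7,8,9}:10  {5,6,7,8,9}:5
  |U|=6: {0,4,6,7,8,9}:20  {2,3,5,6,7,8}:1  {3,5,6,7,8,9}:6  {4,5,6,7,8,9}:15
  |U|=7: {0,4,5,6,7,8,9}:35  {1,2,3,5,6,7,8}:1  {2,3,5,6,7,8,9}:7  {3,4,5,6,7,8,9}:21
  |U|=8: {0,3,4,5,6,7,8,9}:56  {1,2,3,5,6,7,8,9}:8  {2,3,4,5,6,7,8,9}:28
  start at 0(f): 36
  start at 1(c): 84
sum over floor = 120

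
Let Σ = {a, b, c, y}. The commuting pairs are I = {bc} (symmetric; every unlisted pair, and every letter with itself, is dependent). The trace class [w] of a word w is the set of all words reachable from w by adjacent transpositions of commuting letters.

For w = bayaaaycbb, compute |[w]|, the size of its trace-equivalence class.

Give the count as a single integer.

#0=b has no predecessor
#1=a depends on [0:b]
#2=y depends on [1:a]
#3=a depends on [2:y]
#4=a depends on [3:a]
#5=a depends on [4:a]
#6=y depends on [5:a]
#7=c depends on [6:y]
#8=b depends on [6:y]
#9=b depends on [8:b]
sources: [0:b]
N(rest) = Σ N(rest − s) over sources s of rest; N(one piece) = 1:
  size 1 → [7]=1  [9]=1
  size 2 → [7,9]=2  [8,9]=1
  size 3 → [7,8,9]=3
  size 4 → [6,7,8,9]=3
  size 5 → [5,6,7,8,9]=3
  size 6 → [4,5,6,7,8,9]=3
  size 7 → [3,4,5,6,7,8,9]=3
  size 8 → [2,3,4,5,6,7,8,9]=3
  first=0(b) contributes 3

3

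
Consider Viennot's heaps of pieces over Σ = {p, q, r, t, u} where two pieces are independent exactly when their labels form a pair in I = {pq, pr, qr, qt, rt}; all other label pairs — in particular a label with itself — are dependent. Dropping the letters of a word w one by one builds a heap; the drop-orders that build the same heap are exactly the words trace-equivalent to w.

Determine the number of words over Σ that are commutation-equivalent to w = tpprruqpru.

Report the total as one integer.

60

drop 0:t onto floor
drop 1:p onto {0:t}
drop 2:p onto {1:p}
drop 3:r onto floor
drop 4:r onto {3:r}
drop 5:u onto {2:p, 4:r}
drop 6:q onto {5:u}
drop 7:p onto {5:u}
drop 8:r onto {5:u}
drop 9:u onto {6:q, 7:p, 8:r}
ground layer = {0:t, 3:r}
drop-orders for the pieces not yet dropped (sum over which currently-grounded one goes next):
  1 to go: {9} 1
  2 to go: {6,9} 1  {7,9} 1  {8,9} 1
  3 to go: {6,7,9} 2  {6,8,9} 2  {7,8,9} 2
  4 to go: {6,7,8,9} 6
  5 to go: {5,6,7,8,9} 6
  6 to go: {2,5,6,7,8,9} 6  {4,5,6,7,8,9} 6
  7 to go: {1,2,5,6,7,8,9} 6  {2,4,5,6,7,8,9} 12  {3,4,5,6,7,8,9} 6
  8 to go: {0,1,2,5,6,7,8,9} 6  {1,2,4,5,6,7,8,9} 18  {2,3,4,5,6,7,8,9} 18
  if 0:t drops first: 36 orders
  if 3:r drops first: 24 orders
heap linearizations: 60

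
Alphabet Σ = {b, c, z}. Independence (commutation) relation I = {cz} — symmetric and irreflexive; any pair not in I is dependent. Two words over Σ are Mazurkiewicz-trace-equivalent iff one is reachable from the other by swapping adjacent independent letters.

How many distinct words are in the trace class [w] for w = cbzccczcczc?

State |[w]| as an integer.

0(c) covers ∅
1(b) covers 0:c
2(z) covers 1:b
3(c) covers 1:b
4(c) covers 3:c
5(c) covers 4:c
6(z) covers 2:z
7(c) covers 5:c
8(c) covers 7:c
9(z) covers 6:z
10(c) covers 8:c
floor of heap: 0:c
completions by unplaced set U, small U first (add the entries for U minus each lowest piece of U):
  |U|=1: {9}:1  {10}:1
  |U|=2: {6,9}:1  {8,10}:1  {9,10}:2
  |U|=3: {2,6,9}:1  {6,9,10}:3  {7,8,10}:1  {8,9,10}:3
  |U|=4: {2,6,9,10}:4  {5,7,8,10}:1  {6,8,9,10}:6  {7,8,9,10}:4
  |U|=5: {2,6,8,9,10}:10  {4,5,7,8,10}:1  {5,7,8,9,10}:5  {6,7,8,9,10}:10
  |U|=6: {2,6,7,8,9,10}:20  {3,4,5,7,8,10}:1  {4,5,7,8,9,10}:6  {5,6,7,8,9,10}:15
  |U|=7: {2,5,6,7,8,9,10}:35  {3,4,5,7,8,9,10}:7  {4,5,6,7,8,9,10}:21
  |U|=8: {2,4,5,6,7,8,9,10}:56  {3,4,5,6,7,8,9,10}:28
  |U|=9: {2,3,4,5,6,7,8,9,10}:84
  start at 0(c): 84

84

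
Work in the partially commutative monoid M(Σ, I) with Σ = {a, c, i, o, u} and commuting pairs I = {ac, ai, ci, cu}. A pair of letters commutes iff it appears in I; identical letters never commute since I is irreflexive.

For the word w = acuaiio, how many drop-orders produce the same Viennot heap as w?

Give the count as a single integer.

18

#0=a has no predecessor
#1=c has no predecessor
#2=u depends on [0:a]
#3=a depends on [2:u]
#4=i depends on [2:u]
#5=i depends on [4:i]
#6=o depends on [1:c, 3:a, 5:i]
sources: [0:a, 1:c]
N(rest) = Σ N(rest − s) over sources s of rest; N(one piece) = 1:
  size 1 → [6]=1
  size 2 → [1,6]=1  [3,6]=1  [5,6]=1
  size 3 → [1,3,6]=2  [1,5,6]=2  [3,5,6]=2  [4,5,6]=1
  size 4 → [1,3,5,6]=6  [1,4,5,6]=3  [3,4,5,6]=3
  size 5 → [1,3,4,5,6]=12  [2,3,4,5,6]=3
  first=0(a) contributes 15
  first=1(c) contributes 3
|[w]| = 18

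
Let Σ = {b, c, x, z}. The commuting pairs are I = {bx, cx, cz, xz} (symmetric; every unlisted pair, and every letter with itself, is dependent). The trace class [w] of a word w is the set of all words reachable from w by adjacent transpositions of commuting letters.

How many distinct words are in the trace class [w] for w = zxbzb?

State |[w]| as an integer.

#0=z has no predecessor
#1=x has no predecessor
#2=b depends on [0:z]
#3=z depends on [2:b]
#4=b depends on [3:z]
sources: [0:z, 1:x]
N(rest) = Σ N(rest − s) over sources s of rest; N(one piece) = 1:
  size 1 → [1]=1  [4]=1
  size 2 → [1,4]=2  [3,4]=1
  size 3 → [1,3,4]=3  [2,3,4]=1
  first=0(z) contributes 4
  first=1(x) contributes 1
|[w]| = 5

5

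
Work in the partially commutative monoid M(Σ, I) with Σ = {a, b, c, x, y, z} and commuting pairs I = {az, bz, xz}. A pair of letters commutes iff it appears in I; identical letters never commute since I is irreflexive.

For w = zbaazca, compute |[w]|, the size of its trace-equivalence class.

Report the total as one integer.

0(z) covers ∅
1(b) covers ∅
2(a) covers 1:b
3(a) covers 2:a
4(z) covers 0:z
5(c) covers 3:a, 4:z
6(a) covers 5:c
floor of heap: 0:z, 1:b
completions by unplaced set U, small U first (add the entries for U minus each lowest piece of U):
  |U|=1: {6}:1
  |U|=2: {5,6}:1
  |U|=3: {3,5,6}:1  {4,5,6}:1
  |U|=4: {0,4,5,6}:1  {2,3,5,6}:1  {3,4,5,6}:2
  |U|=5: {0,3,4,5,6}:3  {1,2,3,5,6}:1  {2,3,4,5,6}:3
  start at 0(z): 4
  start at 1(b): 6
sum over floor = 10

10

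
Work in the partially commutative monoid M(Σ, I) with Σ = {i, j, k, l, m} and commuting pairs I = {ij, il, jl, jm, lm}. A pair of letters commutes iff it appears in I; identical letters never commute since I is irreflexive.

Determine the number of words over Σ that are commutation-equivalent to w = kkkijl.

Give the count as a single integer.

drop 0:k onto floor
drop 1:k onto {0:k}
drop 2:k onto {1:k}
drop 3:i onto {2:k}
drop 4:j onto {2:k}
drop 5:l onto {2:k}
ground layer = {0:k}
drop-orders for the pieces not yet dropped (sum over which currently-grounded one goes next):
  1 to go: {3} 1  {4} 1  {5} 1
  2 to go: {3,4} 2  {3,5} 2  {4,5} 2
  3 to go: {3,4,5} 6
  4 to go: {2,3,4,5} 6
  if 0:k drops first: 6 orders

6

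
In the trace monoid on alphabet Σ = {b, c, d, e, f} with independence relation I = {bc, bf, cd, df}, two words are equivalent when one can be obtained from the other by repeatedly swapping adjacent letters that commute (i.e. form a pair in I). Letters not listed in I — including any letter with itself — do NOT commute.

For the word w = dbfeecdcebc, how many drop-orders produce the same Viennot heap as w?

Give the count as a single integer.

piece 0:d — minimal
piece 1:b rests on {0:d}
piece 2:f — minimal
piece 3:e rests on {1:b, 2:f}
piece 4:e rests on {3:e}
piece 5:c rests on {4:e}
piece 6:d rests on {4:e}
piece 7:c rests on {5:c}
piece 8:e rests on {6:d, 7:c}
piece 9:b rests on {8:e}
piece 10:c rests on {8:e}
minimal pieces: {0:d, 2:f}
ways to finish when only these pieces remain (= sum over removing one remaining piece with nothing left below it):
  1 left: {9}→1  {10}→1
  2 left: {9,10}→2
  3 left: {8,9,10}→2
  4 left: {6,8,9,10}→2  {7,8,9,10}→2
  5 left: {5,7,8,9,10}→2  {6,7,8,9,10}→4
  6 left: {5,6,7,8,9,10}→6
  7 left: {4,5,6,7,8,9,10}→6
  8 left: {3,4,5,6,7,8,9,10}→6
  9 left: {1,3,4,5,6,7,8,9,10}→6  {2,3,4,5,6,7,8,9,10}→6
  placing 0:d first → 12 extensions
  placing 2:f first → 6 extensions
total linear extensions = 18

18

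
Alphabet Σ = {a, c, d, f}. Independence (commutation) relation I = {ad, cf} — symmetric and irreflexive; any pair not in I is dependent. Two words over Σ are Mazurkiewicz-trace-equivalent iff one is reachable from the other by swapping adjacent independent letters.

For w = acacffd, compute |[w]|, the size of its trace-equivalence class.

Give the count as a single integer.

3

0(a) covers ∅
1(c) covers 0:a
2(a) covers 1:c
3(c) covers 2:a
4(f) covers 2:a
5(f) covers 4:f
6(d) covers 3:c, 5:f
floor of heap: 0:a
completions by unplaced set U, small U first (add the entries for U minus each lowest piece of U):
  |U|=1: {6}:1
  |U|=2: {3,6}:1  {5,6}:1
  |U|=3: {3,5,6}:2  {4,5,6}:1
  |U|=4: {3,4,5,6}:3
  |U|=5: {2,3,4,5,6}:3
  start at 0(a): 3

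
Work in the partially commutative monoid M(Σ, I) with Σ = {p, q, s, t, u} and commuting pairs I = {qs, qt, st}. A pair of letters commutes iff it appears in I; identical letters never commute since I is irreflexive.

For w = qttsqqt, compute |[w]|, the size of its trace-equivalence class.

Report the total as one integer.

140

piece 0:q — minimal
piece 1:t — minimal
piece 2:t rests on {1:t}
piece 3:s — minimal
piece 4:q rests on {0:q}
piece 5:q rests on {4:q}
piece 6:t rests on {2:t}
minimal pieces: {0:q, 1:t, 3:s}
ways to finish when only these pieces remain (= sum over removing one remaining piece with nothing left below it):
  1 left: {3}→1  {5}→1  {6}→1
  2 left: {2,6}→1  {3,5}→2  {3,6}→2  {4,5}→1  {5,6}→2
  3 left: {0,4,5}→1  {1,2,6}→1  {2,3,6}→3  {2,5,6}→3  {3,4,5}→3  {3,5,6}→6  {4,5,6}→3
  4 left: {0,3,4,5}→4  {0,4,5,6}→4  {1,2,3,6}→4  {1,2,5,6}→4  {2,3,5,6}→12  {2,4,5,6}→6  {3,4,5,6}→12
  5 left: {0,2,4,5,6}→10  {0,3,4,5,6}→20  {1,2,3,5,6}→20  {1,2,4,5,6}→10  {2,3,4,5,6}→30
  placing 0:q first → 60 extensions
  placing 1:t first → 60 extensions
  placing 3:s first → 20 extensions
total linear extensions = 140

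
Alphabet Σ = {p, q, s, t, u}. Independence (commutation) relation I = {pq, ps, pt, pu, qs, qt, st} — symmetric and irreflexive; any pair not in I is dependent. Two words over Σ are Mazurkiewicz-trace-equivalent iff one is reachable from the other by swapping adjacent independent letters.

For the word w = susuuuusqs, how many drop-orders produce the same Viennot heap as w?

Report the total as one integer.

piece 0:s — minimal
piece 1:u rests on {0:s}
piece 2:s rests on {1:u}
piece 3:u rests on {2:s}
piece 4:u rests on {3:u}
piece 5:u rests on {4:u}
piece 6:u rests on {5:u}
piece 7:s rests on {6:u}
piece 8:q rests on {6:u}
piece 9:s rests on {7:s}
minimal pieces: {0:s}
ways to finish when only these pieces remain (= sum over removing one remaining piece with nothing left below it):
  1 left: {8}→1  {9}→1
  2 left: {7,9}→1  {8,9}→2
  3 left: {7,8,9}→3
  4 left: {6,7,8,9}→3
  5 left: {5,6,7,8,9}→3
  6 left: {4,5,6,7,8,9}→3
  7 left: {3,4,5,6,7,8,9}→3
  8 left: {2,3,4,5,6,7,8,9}→3
  placing 0:s first → 3 extensions

3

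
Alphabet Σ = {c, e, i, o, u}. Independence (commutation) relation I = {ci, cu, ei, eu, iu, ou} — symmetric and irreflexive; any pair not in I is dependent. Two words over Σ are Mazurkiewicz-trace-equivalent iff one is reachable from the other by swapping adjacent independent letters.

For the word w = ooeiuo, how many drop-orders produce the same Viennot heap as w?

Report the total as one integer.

0(o) covers ∅
1(o) covers 0:o
2(e) covers 1:o
3(i) covers 1:o
4(u) covers ∅
5(o) covers 2:e, 3:i
floor of heap: 0:o, 4:u
completions by unplaced set U, small U first (add the entries for U minus each lowest piece of U):
  |U|=1: {4}:1  {5}:1
  |U|=2: {2,5}:1  {3,5}:1  {4,5}:2
  |U|=3: {2,3,5}:2  {2,4,5}:3  {3,4,5}:3
  |U|=4: {1,2,3,5}:2  {2,3,4,5}:8
  start at 0(o): 10
  start at 4(u): 2
sum over floor = 12

12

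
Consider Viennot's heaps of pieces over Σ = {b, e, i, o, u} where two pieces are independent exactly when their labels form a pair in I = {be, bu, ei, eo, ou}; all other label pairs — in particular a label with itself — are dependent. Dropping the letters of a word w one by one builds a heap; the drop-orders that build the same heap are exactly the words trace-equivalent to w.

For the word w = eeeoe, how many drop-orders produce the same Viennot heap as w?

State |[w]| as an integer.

#0=e has no predecessor
#1=e depends on [0:e]
#2=e depends on [1:e]
#3=o has no predecessor
#4=e depends on [2:e]
sources: [0:e, 3:o]
N(rest) = Σ N(rest − s) over sources s of rest; N(one piece) = 1:
  size 1 → [3]=1  [4]=1
  size 2 → [2,4]=1  [3,4]=2
  size 3 → [1,2,4]=1  [2,3,4]=3
  first=0(e) contributes 4
  first=3(o) contributes 1
|[w]| = 5

5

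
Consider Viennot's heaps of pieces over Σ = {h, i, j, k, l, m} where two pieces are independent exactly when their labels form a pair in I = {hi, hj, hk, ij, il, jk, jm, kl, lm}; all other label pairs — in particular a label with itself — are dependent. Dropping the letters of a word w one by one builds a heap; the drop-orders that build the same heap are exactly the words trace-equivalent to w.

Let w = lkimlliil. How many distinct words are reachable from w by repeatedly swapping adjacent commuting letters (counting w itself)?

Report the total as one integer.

126

0(l) covers ∅
1(k) covers ∅
2(i) covers 1:k
3(m) covers 2:i
4(l) covers 0:l
5(l) covers 4:l
6(i) covers 3:m
7(i) covers 6:i
8(l) covers 5:l
floor of heap: 0:l, 1:k
completions by unplaced set U, small U first (add the entries for U minus each lowest piece of U):
  |U|=1: {7}:1  {8}:1
  |U|=2: {5,8}:1  {6,7}:1  {7,8}:2
  |U|=3: {3,6,7}:1  {4,5,8}:1  {5,7,8}:3  {6,7,8}:3
  |U|=4: {0,4,5,8}:1  {2,3,6,7}:1  {3,6,7,8}:4  {4,5,7,8}:4  {5,6,7,8}:6
  |U|=5: {0,4,5,7,8}:5  {1,2,3,6,7}:1  {2,3,6,7,8}:5  {3,5,6,7,8}:10  {4,5,6,7,8}:10
  |U|=6: {0,4,5,6,7,8}:15  {1,2,3,6,7,8}:6  {2,3,5,6,7,8}:15  {3,4,5,6,7,8}:20
  |U|=7: {0,3,4,5,6,7,8}:35  {1,2,3,5,6,7,8}:21  {2,3,4,5,6,7,8}:35
  start at 0(l): 56
  start at 1(k): 70
sum over floor = 126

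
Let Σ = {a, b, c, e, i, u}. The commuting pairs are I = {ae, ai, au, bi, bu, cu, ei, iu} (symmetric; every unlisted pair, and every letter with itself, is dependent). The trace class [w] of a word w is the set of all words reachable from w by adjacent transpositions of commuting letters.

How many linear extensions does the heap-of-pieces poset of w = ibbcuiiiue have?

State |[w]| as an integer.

300

#0=i has no predecessor
#1=b has no predecessor
#2=b depends on [1:b]
#3=c depends on [0:i, 2:b]
#4=u has no predecessor
#5=i depends on [3:c]
#6=i depends on [5:i]
#7=i depends on [6:i]
#8=u depends on [4:u]
#9=e depends on [3:c, 8:u]
sources: [0:i, 1:b, 4:u]
N(rest) = Σ N(rest − s) over sources s of rest; N(one piece) = 1:
  size 1 → [7]=1  [9]=1
  size 2 → [6,7]=1  [7,9]=2  [8,9]=1
  size 3 → [4,8,9]=1  [5,6,7]=1  [6,7,9]=3  [7,8,9]=3
  size 4 → [4,7,8,9]=4  [5,6,7,9]=4  [6,7,8,9]=6
  size 5 → [3,5,6,7,9]=4  [4,6,7,8,9]=10  [5,6,7,8,9]=10
  size 6 → [0,3,5,6,7,9]=4  [2,3,5,6,7,9]=4  [3,5,6,7,8,9]=14  [4,5,6,7,8,9]=20
  size 7 → [0,2,3,5,6,7,9]=8  [0,3,5,6,7,8,9]=18  [1,2,3,5,6,7,9]=4  [2,3,5,6,7,8,9]=18  [3,4,5,6,7,8,9]=34
  size 8 → [0,1,2,3,5,6,7,9]=12  [0,2,3,5,6,7,8,9]=44  [0,3,4,5,6,7,8,9]=52  [1,2,3,5,6,7,8,9]=22  [2,3,4,5,6,7,8,9]=52
  first=0(i) contributes 74
  first=1(b) contributes 148
  first=4(u) contributes 78
|[w]| = 300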